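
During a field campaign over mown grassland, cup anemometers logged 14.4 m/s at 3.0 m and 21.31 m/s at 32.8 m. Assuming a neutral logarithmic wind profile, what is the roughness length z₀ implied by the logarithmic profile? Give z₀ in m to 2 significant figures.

Log law: V(z) ∝ ln(z/z₀). With r = V₁/V₂ = 14.4/21.31 = 0.67574,
r · ln(z₂/z₀) = ln(z₁/z₀) ⇒ ln z₀ = (ln z₁ − r·ln z₂)/(1 − r)
ln z₀ = (1.09861 − 0.67574×3.49043) / 0.32426 = -3.8858
z₀ = exp(-3.8858) = 0.02053 m

z₀ ≈ 0.021 m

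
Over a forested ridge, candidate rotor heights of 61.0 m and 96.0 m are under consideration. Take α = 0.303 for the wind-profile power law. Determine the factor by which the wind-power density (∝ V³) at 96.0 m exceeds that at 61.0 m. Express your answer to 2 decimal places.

1.51

Speed ratio: V_B/V_A = (z_B/z_A)^α = (96.0/61.0)^0.303 = (1.5738)^0.303 = 1.14729
Power-density ratio: P_B/P_A = (V_B/V_A)³ = (1.14729)³ = 1.51015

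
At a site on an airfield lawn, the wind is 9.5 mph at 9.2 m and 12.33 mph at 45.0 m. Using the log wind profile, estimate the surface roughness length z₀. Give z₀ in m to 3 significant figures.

z₀ ≈ 0.0446 m

Log law: V(z) ∝ ln(z/z₀). With r = V₁/V₂ = 9.5/12.33 = 0.77048,
r · ln(z₂/z₀) = ln(z₁/z₀) ⇒ ln z₀ = (ln z₁ − r·ln z₂)/(1 − r)
ln z₀ = (2.21920 − 0.77048×3.80666) / 0.22952 = -3.1097
z₀ = exp(-3.1097) = 0.04461 m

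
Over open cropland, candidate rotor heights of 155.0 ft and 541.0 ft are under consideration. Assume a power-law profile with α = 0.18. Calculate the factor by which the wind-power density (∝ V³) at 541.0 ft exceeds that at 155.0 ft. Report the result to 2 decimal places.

1.96

Speed ratio: V_B/V_A = (z_B/z_A)^α = (541.0/155.0)^0.18 = (3.4903)^0.18 = 1.25232
Power-density ratio: P_B/P_A = (V_B/V_A)³ = (1.25232)³ = 1.96403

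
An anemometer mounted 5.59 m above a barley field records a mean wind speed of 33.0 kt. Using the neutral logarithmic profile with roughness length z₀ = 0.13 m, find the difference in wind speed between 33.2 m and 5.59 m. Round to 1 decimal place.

Log law: V₂ = V₁ · ln(z₂/z₀)/ln(z₁/z₀) = 33.0 × 5.5428/3.7612 = 48.6311 kt
ΔV = 48.6311 − 33.0 = 15.6311 kt

15.6 kt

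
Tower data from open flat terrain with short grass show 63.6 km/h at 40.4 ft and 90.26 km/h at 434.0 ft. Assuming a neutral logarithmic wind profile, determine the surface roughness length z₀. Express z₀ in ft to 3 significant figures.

Log law: V(z) ∝ ln(z/z₀). With r = V₁/V₂ = 63.6/90.26 = 0.70463,
r · ln(z₂/z₀) = ln(z₁/z₀) ⇒ ln z₀ = (ln z₁ − r·ln z₂)/(1 − r)
ln z₀ = (3.69883 − 0.70463×6.07304) / 0.29537 = -1.9651
z₀ = exp(-1.9651) = 0.1401 ft

z₀ ≈ 0.140 ft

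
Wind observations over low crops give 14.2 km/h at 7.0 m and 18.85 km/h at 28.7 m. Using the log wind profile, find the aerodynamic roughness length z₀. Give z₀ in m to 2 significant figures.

Log law: V(z) ∝ ln(z/z₀). With r = V₁/V₂ = 14.2/18.85 = 0.75332,
r · ln(z₂/z₀) = ln(z₁/z₀) ⇒ ln z₀ = (ln z₁ − r·ln z₂)/(1 − r)
ln z₀ = (1.94591 − 0.75332×3.35690) / 0.24668 = -2.3629
z₀ = exp(-2.3629) = 0.09415 m

z₀ ≈ 0.094 m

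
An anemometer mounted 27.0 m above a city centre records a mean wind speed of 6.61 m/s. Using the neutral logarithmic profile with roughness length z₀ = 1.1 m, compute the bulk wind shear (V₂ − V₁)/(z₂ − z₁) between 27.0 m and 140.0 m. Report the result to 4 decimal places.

0.0301 m/s/m

Log law: V₂ = V₁ · ln(z₂/z₀)/ln(z₁/z₀) = 6.61 × 4.8463/3.2005 = 10.0091 m/s
ΔV/Δz = (10.0091 − 6.61)/(140.0 − 27.0) = 3.3991/113.0000 = 0.03008 m/s/m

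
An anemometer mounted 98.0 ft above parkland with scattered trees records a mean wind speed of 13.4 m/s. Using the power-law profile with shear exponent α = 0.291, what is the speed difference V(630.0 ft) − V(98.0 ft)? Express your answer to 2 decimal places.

Power law: V₂ = V₁ · (z₂/z₁)^α = 13.4 × (6.4286)^0.291 = 23.0285 m/s
ΔV = 23.0285 − 13.4 = 9.6285 m/s

9.63 m/s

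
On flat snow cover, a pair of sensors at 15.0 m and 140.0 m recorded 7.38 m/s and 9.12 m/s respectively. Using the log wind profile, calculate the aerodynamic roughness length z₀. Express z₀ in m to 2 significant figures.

z₀ ≈ 0.0012 m

Log law: V(z) ∝ ln(z/z₀). With r = V₁/V₂ = 7.38/9.12 = 0.80921,
r · ln(z₂/z₀) = ln(z₁/z₀) ⇒ ln z₀ = (ln z₁ − r·ln z₂)/(1 − r)
ln z₀ = (2.70805 − 0.80921×4.94164) / 0.19079 = -6.7655
z₀ = exp(-6.7655) = 0.001153 m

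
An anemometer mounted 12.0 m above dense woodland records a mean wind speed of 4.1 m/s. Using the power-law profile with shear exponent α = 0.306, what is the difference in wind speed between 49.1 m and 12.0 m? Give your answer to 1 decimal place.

Power law: V₂ = V₁ · (z₂/z₁)^α = 4.1 × (4.0917)^0.306 = 6.3099 m/s
ΔV = 6.3099 − 4.1 = 2.2099 m/s

2.2 m/s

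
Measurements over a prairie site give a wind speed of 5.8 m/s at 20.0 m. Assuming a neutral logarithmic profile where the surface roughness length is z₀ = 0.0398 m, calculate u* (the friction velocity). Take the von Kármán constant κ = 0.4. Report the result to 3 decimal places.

u* ≈ 0.373 m/s

Log law: V(z) = (u*/κ) · ln(z/z₀) ⇒ u* = κ · V / ln(z/z₀)
u* = 0.4 × 5.8 / ln(20.0/0.0398) = 0.4 × 5.8 / 6.2196
   = 2.3200 / 6.2196 = 0.3730 m/s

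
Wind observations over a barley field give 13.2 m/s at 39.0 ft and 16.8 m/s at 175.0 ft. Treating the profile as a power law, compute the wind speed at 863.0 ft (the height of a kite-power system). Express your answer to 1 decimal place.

21.7 m/s

First find α: α = ln(V₂/V₁)/ln(z₂/z₁) = ln(16.8/13.2)/ln(175.0/39.0) = 0.24116/1.50122 = 0.1606
Extrapolate from 175.0 ft to 863.0 ft: V₃ = 16.8 × (863.0/175.0)^0.1606 = 16.8 × 1.2922 = 21.7086 m/s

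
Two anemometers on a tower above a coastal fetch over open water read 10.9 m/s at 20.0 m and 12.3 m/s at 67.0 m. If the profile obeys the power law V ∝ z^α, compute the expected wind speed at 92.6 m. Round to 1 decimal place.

12.7 m/s

First find α: α = ln(V₂/V₁)/ln(z₂/z₁) = ln(12.3/10.9)/ln(67.0/20.0) = 0.12084/1.20896 = 0.1000
Extrapolate from 67.0 m to 92.6 m: V₃ = 12.3 × (92.6/67.0)^0.1000 = 12.3 × 1.0329 = 12.7043 m/s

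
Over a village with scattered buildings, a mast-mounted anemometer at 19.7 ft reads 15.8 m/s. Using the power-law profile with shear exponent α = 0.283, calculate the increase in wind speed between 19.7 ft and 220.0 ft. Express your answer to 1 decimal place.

15.5 m/s

Power law: V₂ = V₁ · (z₂/z₁)^α = 15.8 × (11.1675)^0.283 = 31.2773 m/s
ΔV = 31.2773 − 15.8 = 15.4773 m/s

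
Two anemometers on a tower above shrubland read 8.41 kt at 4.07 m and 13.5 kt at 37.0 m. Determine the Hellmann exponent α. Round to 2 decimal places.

Power law: V₂/V₁ = (z₂/z₁)^α ⇒ α = ln(V₂/V₁) / ln(z₂/z₁)
α = ln(13.5/8.41) / ln(37.0/4.07) = ln(1.6052) / ln(9.0909)
  = 0.47327 / 2.20727 = 0.21441

α ≈ 0.21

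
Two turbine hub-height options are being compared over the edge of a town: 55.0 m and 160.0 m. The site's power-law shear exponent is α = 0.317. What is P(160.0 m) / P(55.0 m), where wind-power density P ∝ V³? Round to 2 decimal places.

2.76

Speed ratio: V_B/V_A = (z_B/z_A)^α = (160.0/55.0)^0.317 = (2.9091)^0.317 = 1.40285
Power-density ratio: P_B/P_A = (V_B/V_A)³ = (1.40285)³ = 2.76079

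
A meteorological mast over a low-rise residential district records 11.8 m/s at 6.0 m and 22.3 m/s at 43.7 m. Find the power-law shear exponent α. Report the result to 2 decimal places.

Power law: V₂/V₁ = (z₂/z₁)^α ⇒ α = ln(V₂/V₁) / ln(z₂/z₁)
α = ln(22.3/11.8) / ln(43.7/6.0) = ln(1.8898) / ln(7.2833)
  = 0.63649 / 1.98559 = 0.32055

α ≈ 0.32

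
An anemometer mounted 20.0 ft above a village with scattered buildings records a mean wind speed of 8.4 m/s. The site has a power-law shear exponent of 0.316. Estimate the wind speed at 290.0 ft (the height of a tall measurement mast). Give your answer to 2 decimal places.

19.56 m/s

Power-law profile: V₂ = V₁ · (z₂/z₁)^α
V₂ = 8.4 × (290.0/20.0)^0.316 = 8.4 × (14.5000)^0.316
    = 8.4 × 2.3280 = 19.5556 m/s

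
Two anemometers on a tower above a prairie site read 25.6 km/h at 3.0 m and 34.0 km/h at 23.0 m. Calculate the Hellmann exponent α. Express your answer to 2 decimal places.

α ≈ 0.14

Power law: V₂/V₁ = (z₂/z₁)^α ⇒ α = ln(V₂/V₁) / ln(z₂/z₁)
α = ln(34.0/25.6) / ln(23.0/3.0) = ln(1.3281) / ln(7.6667)
  = 0.28377 / 2.03688 = 0.13931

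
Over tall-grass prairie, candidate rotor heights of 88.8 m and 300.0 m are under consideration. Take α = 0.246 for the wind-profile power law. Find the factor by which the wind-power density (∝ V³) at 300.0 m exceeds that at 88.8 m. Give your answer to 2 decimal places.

Speed ratio: V_B/V_A = (z_B/z_A)^α = (300.0/88.8)^0.246 = (3.3784)^0.246 = 1.34916
Power-density ratio: P_B/P_A = (V_B/V_A)³ = (1.34916)³ = 2.45576

2.46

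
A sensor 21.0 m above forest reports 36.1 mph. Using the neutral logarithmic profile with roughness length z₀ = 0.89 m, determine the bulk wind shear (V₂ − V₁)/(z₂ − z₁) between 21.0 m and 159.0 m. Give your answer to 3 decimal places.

0.168 mph/m

Log law: V₂ = V₁ · ln(z₂/z₀)/ln(z₁/z₀) = 36.1 × 5.1854/3.1611 = 59.2189 mph
ΔV/Δz = (59.2189 − 36.1)/(159.0 − 21.0) = 23.1189/138.0000 = 0.16753 mph/m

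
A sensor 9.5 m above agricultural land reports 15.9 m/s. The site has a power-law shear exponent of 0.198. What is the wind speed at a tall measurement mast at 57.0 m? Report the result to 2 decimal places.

Power-law profile: V₂ = V₁ · (z₂/z₁)^α
V₂ = 15.9 × (57.0/9.5)^0.198 = 15.9 × (6.0000)^0.198
    = 15.9 × 1.4259 = 22.6710 m/s

22.67 m/s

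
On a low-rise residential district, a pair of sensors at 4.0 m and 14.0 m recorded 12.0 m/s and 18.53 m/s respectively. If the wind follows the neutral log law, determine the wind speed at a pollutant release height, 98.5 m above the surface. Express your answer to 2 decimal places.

28.70 m/s

Log law: V ∝ ln(z/z₀). From the pair, with r = V₁/V₂ = 0.64760,
ln z₀ = (ln z₁ − r·ln z₂)/(1 − r) = (1.3863 − 0.64760×2.6391)/0.35240 = -0.9159 → z₀ = 0.4002 m
V₃ = V₁ · ln(z₃/z₀)/ln(z₁/z₀) = 12.0 × 5.5059/2.3022 = 28.6995 m/s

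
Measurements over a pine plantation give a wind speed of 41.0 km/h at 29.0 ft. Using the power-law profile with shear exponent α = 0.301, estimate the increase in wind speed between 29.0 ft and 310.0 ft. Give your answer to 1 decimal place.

Power law: V₂ = V₁ · (z₂/z₁)^α = 41.0 × (10.6897)^0.301 = 83.6569 km/h
ΔV = 83.6569 − 41.0 = 42.6569 km/h

42.7 km/h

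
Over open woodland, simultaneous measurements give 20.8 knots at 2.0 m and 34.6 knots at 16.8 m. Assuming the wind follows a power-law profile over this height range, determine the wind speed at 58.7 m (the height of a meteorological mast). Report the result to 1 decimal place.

First find α: α = ln(V₂/V₁)/ln(z₂/z₁) = ln(34.6/20.8)/ln(16.8/2.0) = 0.50890/2.12823 = 0.2391
Extrapolate from 16.8 m to 58.7 m: V₃ = 34.6 × (58.7/16.8)^0.2391 = 34.6 × 1.3487 = 46.6655 knots

46.7 knots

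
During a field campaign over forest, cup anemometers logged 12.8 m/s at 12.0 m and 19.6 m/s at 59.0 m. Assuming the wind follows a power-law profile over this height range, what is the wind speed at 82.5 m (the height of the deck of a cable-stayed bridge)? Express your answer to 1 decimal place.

First find α: α = ln(V₂/V₁)/ln(z₂/z₁) = ln(19.6/12.8)/ln(59.0/12.0) = 0.42608/1.59263 = 0.2675
Extrapolate from 59.0 m to 82.5 m: V₃ = 19.6 × (82.5/59.0)^0.2675 = 19.6 × 1.0938 = 21.4393 m/s

21.4 m/s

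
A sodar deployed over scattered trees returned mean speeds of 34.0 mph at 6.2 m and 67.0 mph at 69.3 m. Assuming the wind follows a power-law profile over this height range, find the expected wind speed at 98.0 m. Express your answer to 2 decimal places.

First find α: α = ln(V₂/V₁)/ln(z₂/z₁) = ln(67.0/34.0)/ln(69.3/6.2) = 0.67833/2.41390 = 0.2810
Extrapolate from 69.3 m to 98.0 m: V₃ = 67.0 × (98.0/69.3)^0.2810 = 67.0 × 1.1023 = 73.8525 mph

73.85 mph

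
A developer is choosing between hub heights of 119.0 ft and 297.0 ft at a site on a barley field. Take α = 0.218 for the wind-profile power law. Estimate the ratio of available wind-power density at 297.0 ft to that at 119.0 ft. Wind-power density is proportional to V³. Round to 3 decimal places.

Speed ratio: V_B/V_A = (z_B/z_A)^α = (297.0/119.0)^0.218 = (2.4958)^0.218 = 1.22065
Power-density ratio: P_B/P_A = (V_B/V_A)³ = (1.22065)³ = 1.81876

1.819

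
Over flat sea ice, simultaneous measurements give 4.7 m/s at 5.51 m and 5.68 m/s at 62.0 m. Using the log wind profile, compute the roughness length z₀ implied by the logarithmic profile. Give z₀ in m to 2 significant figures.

Log law: V(z) ∝ ln(z/z₀). With r = V₁/V₂ = 4.7/5.68 = 0.82746,
r · ln(z₂/z₀) = ln(z₁/z₀) ⇒ ln z₀ = (ln z₁ − r·ln z₂)/(1 − r)
ln z₀ = (1.70656 − 0.82746×4.12713) / 0.17254 = -9.9023
z₀ = exp(-9.9023) = 0.00005006 m

z₀ ≈ 0.000050 m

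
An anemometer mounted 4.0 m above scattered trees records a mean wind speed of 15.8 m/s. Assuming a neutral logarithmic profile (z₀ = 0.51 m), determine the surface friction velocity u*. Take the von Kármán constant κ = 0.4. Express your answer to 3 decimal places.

u* ≈ 3.068 m/s

Log law: V(z) = (u*/κ) · ln(z/z₀) ⇒ u* = κ · V / ln(z/z₀)
u* = 0.4 × 15.8 / ln(4.0/0.51) = 0.4 × 15.8 / 2.0596
   = 6.3200 / 2.0596 = 3.0685 m/s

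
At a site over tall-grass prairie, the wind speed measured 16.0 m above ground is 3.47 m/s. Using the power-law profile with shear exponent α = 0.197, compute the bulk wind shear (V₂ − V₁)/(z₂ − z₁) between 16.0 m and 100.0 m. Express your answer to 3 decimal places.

Power law: V₂ = V₁ · (z₂/z₁)^α = 3.47 × (6.2500)^0.197 = 4.9787 m/s
ΔV/Δz = (4.9787 − 3.47)/(100.0 − 16.0) = 1.5087/84.0000 = 0.01796 m/s/m

0.018 m/s/m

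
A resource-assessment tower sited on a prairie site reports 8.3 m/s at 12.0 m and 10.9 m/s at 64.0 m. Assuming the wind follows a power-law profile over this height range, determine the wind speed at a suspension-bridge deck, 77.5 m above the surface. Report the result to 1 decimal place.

11.2 m/s

First find α: α = ln(V₂/V₁)/ln(z₂/z₁) = ln(10.9/8.3)/ln(64.0/12.0) = 0.27251/1.67398 = 0.1628
Extrapolate from 64.0 m to 77.5 m: V₃ = 10.9 × (77.5/64.0)^0.1628 = 10.9 × 1.0316 = 11.2450 m/s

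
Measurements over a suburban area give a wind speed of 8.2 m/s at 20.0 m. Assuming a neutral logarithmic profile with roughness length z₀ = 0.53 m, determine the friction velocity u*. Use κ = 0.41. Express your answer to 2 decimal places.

u* ≈ 0.93 m/s

Log law: V(z) = (u*/κ) · ln(z/z₀) ⇒ u* = κ · V / ln(z/z₀)
u* = 0.41 × 8.2 / ln(20.0/0.53) = 0.41 × 8.2 / 3.6306
   = 3.3620 / 3.6306 = 0.9260 m/s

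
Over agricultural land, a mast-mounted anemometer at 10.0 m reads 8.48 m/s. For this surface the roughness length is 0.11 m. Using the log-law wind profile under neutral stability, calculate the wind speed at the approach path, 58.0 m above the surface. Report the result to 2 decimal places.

Log law: V(z) ∝ ln(z/z₀), so V₂/V₁ = ln(z₂/z₀) / ln(z₁/z₀).
ln(58.0/0.11) = 6.2677, ln(10.0/0.11) = 4.5099
V₂ = 8.48 × 6.2677/4.5099 = 8.48 × 1.3898 = 11.7853 m/s

11.79 m/s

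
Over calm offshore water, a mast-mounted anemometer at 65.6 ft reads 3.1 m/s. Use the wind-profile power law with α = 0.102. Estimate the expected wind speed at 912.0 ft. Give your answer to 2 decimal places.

Power-law profile: V₂ = V₁ · (z₂/z₁)^α
V₂ = 3.1 × (912.0/65.6)^0.102 = 3.1 × (13.9024)^0.102
    = 3.1 × 1.3080 = 4.0547 m/s

4.05 m/s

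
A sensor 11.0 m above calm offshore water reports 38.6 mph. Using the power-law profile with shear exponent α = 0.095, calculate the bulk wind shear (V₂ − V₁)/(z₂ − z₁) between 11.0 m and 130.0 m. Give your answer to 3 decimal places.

0.086 mph/m

Power law: V₂ = V₁ · (z₂/z₁)^α = 38.6 × (11.8182)^0.095 = 48.8067 mph
ΔV/Δz = (48.8067 − 38.6)/(130.0 − 11.0) = 10.2067/119.0000 = 0.08577 mph/m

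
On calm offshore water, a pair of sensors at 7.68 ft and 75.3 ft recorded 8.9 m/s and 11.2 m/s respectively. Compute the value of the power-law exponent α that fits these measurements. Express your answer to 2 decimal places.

α ≈ 0.10

Power law: V₂/V₁ = (z₂/z₁)^α ⇒ α = ln(V₂/V₁) / ln(z₂/z₁)
α = ln(11.2/8.9) / ln(75.3/7.68) = ln(1.2584) / ln(9.8047)
  = 0.22986 / 2.28286 = 0.10069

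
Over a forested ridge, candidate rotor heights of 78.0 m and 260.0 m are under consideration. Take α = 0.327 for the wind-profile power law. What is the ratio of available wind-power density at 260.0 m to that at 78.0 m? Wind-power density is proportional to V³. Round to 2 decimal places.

Speed ratio: V_B/V_A = (z_B/z_A)^α = (260.0/78.0)^0.327 = (3.3333)^0.327 = 1.48245
Power-density ratio: P_B/P_A = (V_B/V_A)³ = (1.48245)³ = 3.25795

3.26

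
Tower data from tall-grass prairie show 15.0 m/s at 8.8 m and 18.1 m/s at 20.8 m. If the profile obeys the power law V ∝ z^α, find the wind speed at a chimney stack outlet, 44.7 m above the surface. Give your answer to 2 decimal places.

21.39 m/s

First find α: α = ln(V₂/V₁)/ln(z₂/z₁) = ln(18.1/15.0)/ln(20.8/8.8) = 0.18786/0.86020 = 0.2184
Extrapolate from 20.8 m to 44.7 m: V₃ = 18.1 × (44.7/20.8)^0.2184 = 18.1 × 1.1818 = 21.3914 m/s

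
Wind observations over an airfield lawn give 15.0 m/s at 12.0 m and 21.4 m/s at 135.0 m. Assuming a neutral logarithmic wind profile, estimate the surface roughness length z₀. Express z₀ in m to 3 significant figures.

z₀ ≈ 0.0413 m

Log law: V(z) ∝ ln(z/z₀). With r = V₁/V₂ = 15.0/21.4 = 0.70093,
r · ln(z₂/z₀) = ln(z₁/z₀) ⇒ ln z₀ = (ln z₁ − r·ln z₂)/(1 − r)
ln z₀ = (2.48491 − 0.70093×4.90527) / 0.29907 = -3.1878
z₀ = exp(-3.1878) = 0.04126 m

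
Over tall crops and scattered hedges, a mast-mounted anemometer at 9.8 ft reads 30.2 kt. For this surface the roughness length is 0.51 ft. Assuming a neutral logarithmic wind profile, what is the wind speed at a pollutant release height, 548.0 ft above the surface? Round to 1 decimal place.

Log law: V(z) ∝ ln(z/z₀), so V₂/V₁ = ln(z₂/z₀) / ln(z₁/z₀).
ln(548.0/0.51) = 6.9796, ln(9.8/0.51) = 2.9557
V₂ = 30.2 × 6.9796/2.9557 = 30.2 × 2.3614 = 71.3139 kt

71.3 kt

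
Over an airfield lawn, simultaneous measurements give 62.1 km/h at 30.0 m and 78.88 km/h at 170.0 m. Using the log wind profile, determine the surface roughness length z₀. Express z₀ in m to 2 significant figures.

Log law: V(z) ∝ ln(z/z₀). With r = V₁/V₂ = 62.1/78.88 = 0.78727,
r · ln(z₂/z₀) = ln(z₁/z₀) ⇒ ln z₀ = (ln z₁ − r·ln z₂)/(1 − r)
ln z₀ = (3.40120 − 0.78727×5.13580) / 0.21273 = -3.0183
z₀ = exp(-3.0183) = 0.04889 m

z₀ ≈ 0.049 m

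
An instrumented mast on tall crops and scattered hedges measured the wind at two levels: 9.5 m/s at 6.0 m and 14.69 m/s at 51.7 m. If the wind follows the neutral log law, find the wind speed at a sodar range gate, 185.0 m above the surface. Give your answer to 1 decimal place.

17.8 m/s

Log law: V ∝ ln(z/z₀). From the pair, with r = V₁/V₂ = 0.64670,
ln z₀ = (ln z₁ − r·ln z₂)/(1 − r) = (1.7918 − 0.64670×3.9455)/0.35330 = -2.1505 → z₀ = 0.1164 m
V₃ = V₁ · ln(z₃/z₀)/ln(z₁/z₀) = 9.5 × 7.3708/3.9422 = 17.7623 m/s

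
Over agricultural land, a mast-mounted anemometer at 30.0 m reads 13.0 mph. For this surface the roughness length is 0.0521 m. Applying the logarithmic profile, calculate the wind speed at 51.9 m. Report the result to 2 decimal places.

Log law: V(z) ∝ ln(z/z₀), so V₂/V₁ = ln(z₂/z₀) / ln(z₁/z₀).
ln(51.9/0.0521) = 6.9039, ln(30.0/0.0521) = 6.3558
V₂ = 13.0 × 6.9039/6.3558 = 13.0 × 1.0862 = 14.1211 mph

14.12 mph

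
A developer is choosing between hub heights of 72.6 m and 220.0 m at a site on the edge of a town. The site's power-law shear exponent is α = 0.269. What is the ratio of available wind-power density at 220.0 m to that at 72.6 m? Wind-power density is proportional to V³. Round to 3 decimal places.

Speed ratio: V_B/V_A = (z_B/z_A)^α = (220.0/72.6)^0.269 = (3.0303)^0.269 = 1.34747
Power-density ratio: P_B/P_A = (V_B/V_A)³ = (1.34747)³ = 2.44658

2.447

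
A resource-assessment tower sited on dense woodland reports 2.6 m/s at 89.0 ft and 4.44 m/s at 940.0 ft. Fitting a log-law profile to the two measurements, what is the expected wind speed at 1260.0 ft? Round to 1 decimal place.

4.7 m/s

Log law: V ∝ ln(z/z₀). From the pair, with r = V₁/V₂ = 0.58559,
ln z₀ = (ln z₁ − r·ln z₂)/(1 − r) = (4.4886 − 0.58559×6.8459)/0.41441 = 1.1577 → z₀ = 3.183 ft
V₃ = V₁ · ln(z₃/z₀)/ln(z₁/z₀) = 2.6 × 5.9811/3.3309 = 4.6687 m/s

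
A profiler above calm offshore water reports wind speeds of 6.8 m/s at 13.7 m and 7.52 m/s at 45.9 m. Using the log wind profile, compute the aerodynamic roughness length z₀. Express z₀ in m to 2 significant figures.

z₀ ≈ 0.00015 m

Log law: V(z) ∝ ln(z/z₀). With r = V₁/V₂ = 6.8/7.52 = 0.90426,
r · ln(z₂/z₀) = ln(z₁/z₀) ⇒ ln z₀ = (ln z₁ − r·ln z₂)/(1 − r)
ln z₀ = (2.61740 − 0.90426×3.82647) / 0.09574 = -8.8016
z₀ = exp(-8.8016) = 0.0001505 m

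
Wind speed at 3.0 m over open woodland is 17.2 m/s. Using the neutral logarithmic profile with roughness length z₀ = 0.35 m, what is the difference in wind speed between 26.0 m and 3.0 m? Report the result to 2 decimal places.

17.29 m/s

Log law: V₂ = V₁ · ln(z₂/z₀)/ln(z₁/z₀) = 17.2 × 4.3079/2.1484 = 34.4885 m/s
ΔV = 34.4885 − 17.2 = 17.2885 m/s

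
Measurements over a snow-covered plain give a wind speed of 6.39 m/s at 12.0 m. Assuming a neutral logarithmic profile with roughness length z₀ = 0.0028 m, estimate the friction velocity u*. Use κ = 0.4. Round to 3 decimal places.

Log law: V(z) = (u*/κ) · ln(z/z₀) ⇒ u* = κ · V / ln(z/z₀)
u* = 0.4 × 6.39 / ln(12.0/0.0028) = 0.4 × 6.39 / 8.3630
   = 2.5560 / 8.3630 = 0.3056 m/s

u* ≈ 0.306 m/s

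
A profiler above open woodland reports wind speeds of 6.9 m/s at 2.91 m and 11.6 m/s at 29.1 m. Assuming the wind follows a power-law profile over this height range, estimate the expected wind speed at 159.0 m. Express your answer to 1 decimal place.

First find α: α = ln(V₂/V₁)/ln(z₂/z₁) = ln(11.6/6.9)/ln(29.1/2.91) = 0.51948/2.30259 = 0.2256
Extrapolate from 29.1 m to 159.0 m: V₃ = 11.6 × (159.0/29.1)^0.2256 = 11.6 × 1.4669 = 17.0155 m/s

17.0 m/s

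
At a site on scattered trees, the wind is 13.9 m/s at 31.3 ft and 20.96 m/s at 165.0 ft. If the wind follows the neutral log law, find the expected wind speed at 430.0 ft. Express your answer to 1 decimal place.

Log law: V ∝ ln(z/z₀). From the pair, with r = V₁/V₂ = 0.66317,
ln z₀ = (ln z₁ − r·ln z₂)/(1 − r) = (3.4436 − 0.66317×5.1059)/0.33683 = 0.1708 → z₀ = 1.186 ft
V₃ = V₁ · ln(z₃/z₀)/ln(z₁/z₀) = 13.9 × 5.8930/3.2729 = 25.0280 m/s

25.0 m/s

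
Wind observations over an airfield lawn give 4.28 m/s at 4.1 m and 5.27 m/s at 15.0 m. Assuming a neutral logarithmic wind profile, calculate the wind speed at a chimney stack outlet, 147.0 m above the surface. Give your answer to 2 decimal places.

Log law: V ∝ ln(z/z₀). From the pair, with r = V₁/V₂ = 0.81214,
ln z₀ = (ln z₁ − r·ln z₂)/(1 − r) = (1.4110 − 0.81214×2.7081)/0.18786 = -4.1965 → z₀ = 0.01505 m
V₃ = V₁ · ln(z₃/z₀)/ln(z₁/z₀) = 4.28 × 9.1870/5.6075 = 7.0121 m/s

7.01 m/s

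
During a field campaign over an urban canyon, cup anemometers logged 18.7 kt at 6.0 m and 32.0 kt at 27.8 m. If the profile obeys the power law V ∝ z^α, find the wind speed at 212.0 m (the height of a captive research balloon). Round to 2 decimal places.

65.20 kt

First find α: α = ln(V₂/V₁)/ln(z₂/z₁) = ln(32.0/18.7)/ln(27.8/6.0) = 0.53721/1.53328 = 0.3504
Extrapolate from 27.8 m to 212.0 m: V₃ = 32.0 × (212.0/27.8)^0.3504 = 32.0 × 2.0376 = 65.2045 kt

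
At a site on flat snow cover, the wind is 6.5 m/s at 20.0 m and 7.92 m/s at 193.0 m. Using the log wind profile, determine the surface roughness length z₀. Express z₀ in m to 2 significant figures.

Log law: V(z) ∝ ln(z/z₀). With r = V₁/V₂ = 6.5/7.92 = 0.82071,
r · ln(z₂/z₀) = ln(z₁/z₀) ⇒ ln z₀ = (ln z₁ − r·ln z₂)/(1 − r)
ln z₀ = (2.99573 − 0.82071×5.26269) / 0.17929 = -7.3812
z₀ = exp(-7.3812) = 0.0006229 m

z₀ ≈ 0.00062 m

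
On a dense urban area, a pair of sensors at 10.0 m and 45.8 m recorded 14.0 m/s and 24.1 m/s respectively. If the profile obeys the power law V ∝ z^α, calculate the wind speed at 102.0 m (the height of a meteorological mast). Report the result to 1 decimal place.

First find α: α = ln(V₂/V₁)/ln(z₂/z₁) = ln(24.1/14.0)/ln(45.8/10.0) = 0.54315/1.52170 = 0.3569
Extrapolate from 45.8 m to 102.0 m: V₃ = 24.1 × (102.0/45.8)^0.3569 = 24.1 × 1.3308 = 32.0728 m/s

32.1 m/s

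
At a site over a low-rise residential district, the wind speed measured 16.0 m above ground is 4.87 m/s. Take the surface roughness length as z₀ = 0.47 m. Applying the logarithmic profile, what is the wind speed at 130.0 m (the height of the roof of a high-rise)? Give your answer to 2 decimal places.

Log law: V(z) ∝ ln(z/z₀), so V₂/V₁ = ln(z₂/z₀) / ln(z₁/z₀).
ln(130.0/0.47) = 5.6226, ln(16.0/0.47) = 3.5276
V₂ = 4.87 × 5.6226/3.5276 = 4.87 × 1.5939 = 7.7622 m/s

7.76 m/s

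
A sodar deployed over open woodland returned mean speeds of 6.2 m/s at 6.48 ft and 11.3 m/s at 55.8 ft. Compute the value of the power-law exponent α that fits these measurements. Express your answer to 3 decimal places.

α ≈ 0.279

Power law: V₂/V₁ = (z₂/z₁)^α ⇒ α = ln(V₂/V₁) / ln(z₂/z₁)
α = ln(11.3/6.2) / ln(55.8/6.48) = ln(1.8226) / ln(8.6111)
  = 0.60025 / 2.15305 = 0.27879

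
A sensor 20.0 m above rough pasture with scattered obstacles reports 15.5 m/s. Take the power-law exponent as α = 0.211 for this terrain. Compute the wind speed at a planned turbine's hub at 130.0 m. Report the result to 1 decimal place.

Power-law profile: V₂ = V₁ · (z₂/z₁)^α
V₂ = 15.5 × (130.0/20.0)^0.211 = 15.5 × (6.5000)^0.211
    = 15.5 × 1.4843 = 23.0068 m/s

23.0 m/s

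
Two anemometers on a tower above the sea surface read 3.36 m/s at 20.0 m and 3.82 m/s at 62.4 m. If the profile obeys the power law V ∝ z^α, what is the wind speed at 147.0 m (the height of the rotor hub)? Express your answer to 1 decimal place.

4.2 m/s

First find α: α = ln(V₂/V₁)/ln(z₂/z₁) = ln(3.82/3.36)/ln(62.4/20.0) = 0.12831/1.13783 = 0.1128
Extrapolate from 62.4 m to 147.0 m: V₃ = 3.82 × (147.0/62.4)^0.1128 = 3.82 × 1.1014 = 4.2075 m/s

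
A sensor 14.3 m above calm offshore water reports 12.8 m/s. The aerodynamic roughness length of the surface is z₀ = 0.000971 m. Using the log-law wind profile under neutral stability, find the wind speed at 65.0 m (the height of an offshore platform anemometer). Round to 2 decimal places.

14.82 m/s

Log law: V(z) ∝ ln(z/z₀), so V₂/V₁ = ln(z₂/z₀) / ln(z₁/z₀).
ln(65.0/0.000971) = 11.1116, ln(14.3/0.000971) = 9.5974
V₂ = 12.8 × 11.1116/9.5974 = 12.8 × 1.1578 = 14.8194 m/s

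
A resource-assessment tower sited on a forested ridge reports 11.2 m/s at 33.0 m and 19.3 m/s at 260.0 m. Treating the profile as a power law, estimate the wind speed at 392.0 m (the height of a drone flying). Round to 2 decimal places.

First find α: α = ln(V₂/V₁)/ln(z₂/z₁) = ln(19.3/11.2)/ln(260.0/33.0) = 0.54419/2.06417 = 0.2636
Extrapolate from 260.0 m to 392.0 m: V₃ = 19.3 × (392.0/260.0)^0.2636 = 19.3 × 1.1143 = 21.5064 m/s

21.51 m/s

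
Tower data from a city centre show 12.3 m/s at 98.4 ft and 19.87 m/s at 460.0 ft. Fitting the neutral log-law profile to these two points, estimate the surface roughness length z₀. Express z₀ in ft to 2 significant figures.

z₀ ≈ 8.0 ft

Log law: V(z) ∝ ln(z/z₀). With r = V₁/V₂ = 12.3/19.87 = 0.61902,
r · ln(z₂/z₀) = ln(z₁/z₀) ⇒ ln z₀ = (ln z₁ − r·ln z₂)/(1 − r)
ln z₀ = (4.58904 − 0.61902×6.13123) / 0.38098 = 2.0832
z₀ = exp(2.0832) = 8.030 ft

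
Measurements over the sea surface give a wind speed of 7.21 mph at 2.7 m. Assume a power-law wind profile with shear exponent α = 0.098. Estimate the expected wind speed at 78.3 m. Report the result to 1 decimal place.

10.0 mph

Power-law profile: V₂ = V₁ · (z₂/z₁)^α
V₂ = 7.21 × (78.3/2.7)^0.098 = 7.21 × (29.0000)^0.098
    = 7.21 × 1.3910 = 10.0288 mph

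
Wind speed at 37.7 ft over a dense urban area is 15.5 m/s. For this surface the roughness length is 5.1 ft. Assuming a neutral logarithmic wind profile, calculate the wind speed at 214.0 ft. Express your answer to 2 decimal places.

28.95 m/s

Log law: V(z) ∝ ln(z/z₀), so V₂/V₁ = ln(z₂/z₀) / ln(z₁/z₀).
ln(214.0/5.1) = 3.7367, ln(37.7/5.1) = 2.0004
V₂ = 15.5 × 3.7367/2.0004 = 15.5 × 1.8680 = 28.9536 m/s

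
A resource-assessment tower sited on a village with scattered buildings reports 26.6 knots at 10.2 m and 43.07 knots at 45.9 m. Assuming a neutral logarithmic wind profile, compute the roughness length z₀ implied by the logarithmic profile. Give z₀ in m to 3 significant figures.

Log law: V(z) ∝ ln(z/z₀). With r = V₁/V₂ = 26.6/43.07 = 0.61760,
r · ln(z₂/z₀) = ln(z₁/z₀) ⇒ ln z₀ = (ln z₁ − r·ln z₂)/(1 − r)
ln z₀ = (2.32239 − 0.61760×3.82647) / 0.38240 = -0.1068
z₀ = exp(-0.1068) = 0.8987 m

z₀ ≈ 0.899 m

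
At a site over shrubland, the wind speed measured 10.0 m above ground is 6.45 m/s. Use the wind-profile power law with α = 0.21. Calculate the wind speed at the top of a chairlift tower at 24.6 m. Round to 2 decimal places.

7.79 m/s

Power-law profile: V₂ = V₁ · (z₂/z₁)^α
V₂ = 6.45 × (24.6/10.0)^0.21 = 6.45 × (2.4600)^0.21
    = 6.45 × 1.2081 = 7.7921 m/s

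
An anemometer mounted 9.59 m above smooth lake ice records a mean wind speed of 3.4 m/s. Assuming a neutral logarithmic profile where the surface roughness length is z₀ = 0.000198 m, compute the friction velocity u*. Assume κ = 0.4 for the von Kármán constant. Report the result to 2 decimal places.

u* ≈ 0.13 m/s

Log law: V(z) = (u*/κ) · ln(z/z₀) ⇒ u* = κ · V / ln(z/z₀)
u* = 0.4 × 3.4 / ln(9.59/0.000198) = 0.4 × 3.4 / 10.7880
   = 1.3600 / 10.7880 = 0.1261 m/s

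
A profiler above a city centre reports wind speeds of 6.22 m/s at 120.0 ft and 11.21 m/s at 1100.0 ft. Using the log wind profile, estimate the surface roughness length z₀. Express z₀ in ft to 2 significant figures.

z₀ ≈ 7.6 ft

Log law: V(z) ∝ ln(z/z₀). With r = V₁/V₂ = 6.22/11.21 = 0.55486,
r · ln(z₂/z₀) = ln(z₁/z₀) ⇒ ln z₀ = (ln z₁ − r·ln z₂)/(1 − r)
ln z₀ = (4.78749 − 0.55486×7.00307) / 0.44514 = 2.0258
z₀ = exp(2.0258) = 7.582 ft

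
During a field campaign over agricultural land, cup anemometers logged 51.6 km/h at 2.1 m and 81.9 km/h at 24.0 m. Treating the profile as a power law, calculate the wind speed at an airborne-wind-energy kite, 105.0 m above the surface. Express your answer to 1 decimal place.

First find α: α = ln(V₂/V₁)/ln(z₂/z₁) = ln(81.9/51.6)/ln(24.0/2.1) = 0.46198/2.43612 = 0.1896
Extrapolate from 24.0 m to 105.0 m: V₃ = 81.9 × (105.0/24.0)^0.1896 = 81.9 × 1.3230 = 108.3520 km/h

108.4 km/h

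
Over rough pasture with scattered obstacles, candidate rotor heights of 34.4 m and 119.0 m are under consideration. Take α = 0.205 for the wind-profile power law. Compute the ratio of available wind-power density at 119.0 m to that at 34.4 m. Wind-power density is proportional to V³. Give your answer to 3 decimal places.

Speed ratio: V_B/V_A = (z_B/z_A)^α = (119.0/34.4)^0.205 = (3.4593)^0.205 = 1.28971
Power-density ratio: P_B/P_A = (V_B/V_A)³ = (1.28971)³ = 2.14525

2.145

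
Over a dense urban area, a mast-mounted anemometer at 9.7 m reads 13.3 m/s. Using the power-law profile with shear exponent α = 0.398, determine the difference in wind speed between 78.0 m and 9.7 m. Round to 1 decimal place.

17.2 m/s

Power law: V₂ = V₁ · (z₂/z₁)^α = 13.3 × (8.0412)^0.398 = 30.4909 m/s
ΔV = 30.4909 − 13.3 = 17.1909 m/s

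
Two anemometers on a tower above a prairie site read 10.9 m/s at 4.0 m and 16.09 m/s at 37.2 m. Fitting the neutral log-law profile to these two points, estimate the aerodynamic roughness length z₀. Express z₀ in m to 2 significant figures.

z₀ ≈ 0.037 m

Log law: V(z) ∝ ln(z/z₀). With r = V₁/V₂ = 10.9/16.09 = 0.67744,
r · ln(z₂/z₀) = ln(z₁/z₀) ⇒ ln z₀ = (ln z₁ − r·ln z₂)/(1 − r)
ln z₀ = (1.38629 − 0.67744×3.61631) / 0.32256 = -3.2972
z₀ = exp(-3.2972) = 0.03699 m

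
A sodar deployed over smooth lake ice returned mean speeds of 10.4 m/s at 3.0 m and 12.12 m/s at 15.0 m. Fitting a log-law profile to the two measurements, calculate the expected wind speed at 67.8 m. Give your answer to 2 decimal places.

13.73 m/s

Log law: V ∝ ln(z/z₀). From the pair, with r = V₁/V₂ = 0.85809,
ln z₀ = (ln z₁ − r·ln z₂)/(1 − r) = (1.0986 − 0.85809×2.7081)/0.14191 = -8.6329 → z₀ = 0.0001782 m
V₃ = V₁ · ln(z₃/z₀)/ln(z₁/z₀) = 10.4 × 12.8494/9.7315 = 13.7321 m/s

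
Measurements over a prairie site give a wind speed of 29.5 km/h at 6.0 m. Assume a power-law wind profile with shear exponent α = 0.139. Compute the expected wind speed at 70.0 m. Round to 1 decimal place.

41.5 km/h

Power-law profile: V₂ = V₁ · (z₂/z₁)^α
V₂ = 29.5 × (70.0/6.0)^0.139 = 29.5 × (11.6667)^0.139
    = 29.5 × 1.4070 = 41.5076 km/h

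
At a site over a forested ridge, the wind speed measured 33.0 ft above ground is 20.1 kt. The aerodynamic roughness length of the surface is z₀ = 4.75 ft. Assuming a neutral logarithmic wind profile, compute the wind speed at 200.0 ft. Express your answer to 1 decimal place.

Log law: V(z) ∝ ln(z/z₀), so V₂/V₁ = ln(z₂/z₀) / ln(z₁/z₀).
ln(200.0/4.75) = 3.7402, ln(33.0/4.75) = 1.9384
V₂ = 20.1 × 3.7402/1.9384 = 20.1 × 1.9296 = 38.7840 kt

38.8 kt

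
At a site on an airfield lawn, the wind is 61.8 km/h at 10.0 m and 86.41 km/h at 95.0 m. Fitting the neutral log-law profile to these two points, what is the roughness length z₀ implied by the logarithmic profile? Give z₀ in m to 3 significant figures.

z₀ ≈ 0.0351 m

Log law: V(z) ∝ ln(z/z₀). With r = V₁/V₂ = 61.8/86.41 = 0.71520,
r · ln(z₂/z₀) = ln(z₁/z₀) ⇒ ln z₀ = (ln z₁ − r·ln z₂)/(1 − r)
ln z₀ = (2.30259 − 0.71520×4.55388) / 0.28480 = -3.3508
z₀ = exp(-3.3508) = 0.03506 m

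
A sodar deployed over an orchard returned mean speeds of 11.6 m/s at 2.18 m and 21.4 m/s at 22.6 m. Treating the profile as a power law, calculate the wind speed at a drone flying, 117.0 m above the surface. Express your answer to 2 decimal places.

32.92 m/s

First find α: α = ln(V₂/V₁)/ln(z₂/z₁) = ln(21.4/11.6)/ln(22.6/2.18) = 0.61239/2.33863 = 0.2619
Extrapolate from 22.6 m to 117.0 m: V₃ = 21.4 × (117.0/22.6)^0.2619 = 21.4 × 1.5381 = 32.9155 m/s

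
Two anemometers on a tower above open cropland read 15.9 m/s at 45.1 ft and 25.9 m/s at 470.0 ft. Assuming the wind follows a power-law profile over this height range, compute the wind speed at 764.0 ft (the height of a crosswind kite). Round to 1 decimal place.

First find α: α = ln(V₂/V₁)/ln(z₂/z₁) = ln(25.9/15.9)/ln(470.0/45.1) = 0.48792/2.34385 = 0.2082
Extrapolate from 470.0 ft to 764.0 ft: V₃ = 25.9 × (764.0/470.0)^0.2082 = 25.9 × 1.1064 = 28.6565 m/s

28.7 m/s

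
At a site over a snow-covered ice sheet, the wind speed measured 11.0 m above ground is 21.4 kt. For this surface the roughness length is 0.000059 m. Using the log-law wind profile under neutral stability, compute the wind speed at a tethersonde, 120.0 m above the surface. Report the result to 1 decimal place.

Log law: V(z) ∝ ln(z/z₀), so V₂/V₁ = ln(z₂/z₀) / ln(z₁/z₀).
ln(120.0/0.000059) = 14.5255, ln(11.0/0.000059) = 12.1359
V₂ = 21.4 × 14.5255/12.1359 = 21.4 × 1.1969 = 25.6137 kt

25.6 kt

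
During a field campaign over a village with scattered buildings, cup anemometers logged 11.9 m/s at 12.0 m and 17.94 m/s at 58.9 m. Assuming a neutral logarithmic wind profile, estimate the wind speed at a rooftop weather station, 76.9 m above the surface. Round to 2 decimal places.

Log law: V ∝ ln(z/z₀). From the pair, with r = V₁/V₂ = 0.66332,
ln z₀ = (ln z₁ − r·ln z₂)/(1 − r) = (2.4849 − 0.66332×4.0758)/0.33668 = -0.6496 → z₀ = 0.5223 m
V₃ = V₁ · ln(z₃/z₀)/ln(z₁/z₀) = 11.9 × 4.9921/3.1345 = 18.9524 m/s

18.95 m/s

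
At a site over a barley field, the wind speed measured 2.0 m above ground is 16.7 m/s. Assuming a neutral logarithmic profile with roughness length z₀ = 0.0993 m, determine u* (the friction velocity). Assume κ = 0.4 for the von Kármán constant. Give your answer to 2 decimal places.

Log law: V(z) = (u*/κ) · ln(z/z₀) ⇒ u* = κ · V / ln(z/z₀)
u* = 0.4 × 16.7 / ln(2.0/0.0993) = 0.4 × 16.7 / 3.0028
   = 6.6800 / 3.0028 = 2.2246 m/s

u* ≈ 2.22 m/s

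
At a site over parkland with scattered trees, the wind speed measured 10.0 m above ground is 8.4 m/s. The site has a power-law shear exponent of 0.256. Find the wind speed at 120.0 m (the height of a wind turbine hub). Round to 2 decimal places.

Power-law profile: V₂ = V₁ · (z₂/z₁)^α
V₂ = 8.4 × (120.0/10.0)^0.256 = 8.4 × (12.0000)^0.256
    = 8.4 × 1.8892 = 15.8690 m/s

15.87 m/s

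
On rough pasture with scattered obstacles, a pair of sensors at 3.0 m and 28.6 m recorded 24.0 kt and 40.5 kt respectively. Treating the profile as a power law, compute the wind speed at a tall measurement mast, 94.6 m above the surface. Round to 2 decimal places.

53.46 kt

First find α: α = ln(V₂/V₁)/ln(z₂/z₁) = ln(40.5/24.0)/ln(28.6/3.0) = 0.52325/2.25479 = 0.2321
Extrapolate from 28.6 m to 94.6 m: V₃ = 40.5 × (94.6/28.6)^0.2321 = 40.5 × 1.3200 = 53.4584 kt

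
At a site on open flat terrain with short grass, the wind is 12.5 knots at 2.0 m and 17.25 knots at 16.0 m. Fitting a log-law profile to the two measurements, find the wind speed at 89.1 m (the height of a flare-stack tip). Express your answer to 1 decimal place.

Log law: V ∝ ln(z/z₀). From the pair, with r = V₁/V₂ = 0.72464,
ln z₀ = (ln z₁ − r·ln z₂)/(1 − r) = (0.6931 − 0.72464×2.7726)/0.27536 = -4.7791 → z₀ = 0.008404 m
V₃ = V₁ · ln(z₃/z₀)/ln(z₁/z₀) = 12.5 × 9.2688/5.4722 = 21.1725 knots

21.2 knots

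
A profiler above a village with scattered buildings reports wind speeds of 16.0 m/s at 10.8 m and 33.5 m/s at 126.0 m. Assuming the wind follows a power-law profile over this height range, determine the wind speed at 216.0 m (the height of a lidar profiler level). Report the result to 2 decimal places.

First find α: α = ln(V₂/V₁)/ln(z₂/z₁) = ln(33.5/16.0)/ln(126.0/10.8) = 0.73896/2.45674 = 0.3008
Extrapolate from 126.0 m to 216.0 m: V₃ = 33.5 × (216.0/126.0)^0.3008 = 33.5 × 1.1760 = 39.3962 m/s

39.40 m/s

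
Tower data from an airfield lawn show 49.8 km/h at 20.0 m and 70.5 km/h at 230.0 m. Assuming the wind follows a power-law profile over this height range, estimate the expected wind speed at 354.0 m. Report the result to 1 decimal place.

75.0 km/h

First find α: α = ln(V₂/V₁)/ln(z₂/z₁) = ln(70.5/49.8)/ln(230.0/20.0) = 0.34760/2.44235 = 0.1423
Extrapolate from 230.0 m to 354.0 m: V₃ = 70.5 × (354.0/230.0)^0.1423 = 70.5 × 1.0633 = 74.9622 km/h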